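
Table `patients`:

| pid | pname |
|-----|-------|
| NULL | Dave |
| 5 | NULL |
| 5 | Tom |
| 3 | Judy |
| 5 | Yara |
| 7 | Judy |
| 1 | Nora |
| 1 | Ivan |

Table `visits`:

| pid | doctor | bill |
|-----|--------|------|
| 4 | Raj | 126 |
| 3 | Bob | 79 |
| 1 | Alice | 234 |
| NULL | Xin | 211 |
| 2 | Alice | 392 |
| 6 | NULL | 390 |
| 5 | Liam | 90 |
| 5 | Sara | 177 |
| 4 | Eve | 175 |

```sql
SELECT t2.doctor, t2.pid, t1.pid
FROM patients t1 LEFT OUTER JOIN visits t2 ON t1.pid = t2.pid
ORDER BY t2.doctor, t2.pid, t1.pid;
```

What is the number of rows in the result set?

LEFT JOIN keeps every row from `patients`; unmatched rows get NULL for `visits`'s columns.
Matching on t1.pid = t2.pid. A NULL in a compared column never satisfies the condition.
Matched pairs: 9; unmatched t1 rows kept: 2.
Total: 9 matched + 2 padded = 11 rows.

11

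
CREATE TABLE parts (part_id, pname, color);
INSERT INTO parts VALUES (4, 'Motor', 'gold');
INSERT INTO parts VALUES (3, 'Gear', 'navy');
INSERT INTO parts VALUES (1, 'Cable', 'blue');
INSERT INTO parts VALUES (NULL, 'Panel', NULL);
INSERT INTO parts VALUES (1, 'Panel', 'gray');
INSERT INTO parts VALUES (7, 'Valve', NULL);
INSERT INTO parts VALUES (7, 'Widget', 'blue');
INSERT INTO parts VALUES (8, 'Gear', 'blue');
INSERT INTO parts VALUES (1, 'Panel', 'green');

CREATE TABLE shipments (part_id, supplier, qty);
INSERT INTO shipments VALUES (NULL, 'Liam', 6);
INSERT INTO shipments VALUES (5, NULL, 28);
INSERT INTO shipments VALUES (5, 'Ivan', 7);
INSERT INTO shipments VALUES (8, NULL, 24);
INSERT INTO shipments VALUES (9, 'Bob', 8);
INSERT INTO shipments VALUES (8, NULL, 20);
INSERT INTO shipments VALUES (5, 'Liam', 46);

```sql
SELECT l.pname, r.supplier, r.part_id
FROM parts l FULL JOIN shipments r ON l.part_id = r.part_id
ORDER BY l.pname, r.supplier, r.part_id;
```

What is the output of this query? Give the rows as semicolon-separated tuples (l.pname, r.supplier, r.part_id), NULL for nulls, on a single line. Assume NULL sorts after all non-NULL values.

FULL OUTER JOIN keeps every row from both sides; unmatched rows get NULL for the other side's columns.
Matching on l.part_id = r.part_id. A NULL in a compared column never satisfies the condition.
- l (part_id=4) has no partner → padded with NULL.
- l (part_id=3) has no partner → padded with NULL.
- l (part_id=1) has no partner → padded with NULL.
- l (part_id=NULL) has no partner → padded with NULL.
- l (part_id=1) has no partner → padded with NULL.
- l (part_id=7) has no partner → padded with NULL.
- l (part_id=7) has no partner → padded with NULL.
- l (part_id=8) pairs with 2 row(s) of r.
- l (part_id=1) has no partner → padded with NULL.
- 5 r row(s) had no l match → kept, l columns NULL.

(Cable, NULL, NULL); (Gear, NULL, 8); (Gear, NULL, 8); (Gear, NULL, NULL); (Motor, NULL, NULL); (Panel, NULL, NULL); (Panel, NULL, NULL); (Panel, NULL, NULL); (Valve, NULL, NULL); (Widget, NULL, NULL); (NULL, Bob, 9); (NULL, Ivan, 5); (NULL, Liam, 5); (NULL, Liam, NULL); (NULL, NULL, 5)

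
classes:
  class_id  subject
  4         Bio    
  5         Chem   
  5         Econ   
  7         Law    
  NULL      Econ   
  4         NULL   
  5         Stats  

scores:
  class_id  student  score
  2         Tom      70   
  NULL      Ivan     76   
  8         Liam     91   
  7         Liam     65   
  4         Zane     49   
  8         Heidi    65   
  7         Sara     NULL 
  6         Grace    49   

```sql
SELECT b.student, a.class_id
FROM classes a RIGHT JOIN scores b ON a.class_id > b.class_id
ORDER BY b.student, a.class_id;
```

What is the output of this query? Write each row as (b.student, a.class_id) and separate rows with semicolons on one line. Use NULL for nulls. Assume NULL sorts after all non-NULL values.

(Grace, 7); (Heidi, NULL); (Ivan, NULL); (Liam, NULL); (Liam, NULL); (Sara, NULL); (Tom, 4); (Tom, 4); (Tom, 5); (Tom, 5); (Tom, 5); (Tom, 7); (Zane, 5); (Zane, 5); (Zane, 5); (Zane, 7)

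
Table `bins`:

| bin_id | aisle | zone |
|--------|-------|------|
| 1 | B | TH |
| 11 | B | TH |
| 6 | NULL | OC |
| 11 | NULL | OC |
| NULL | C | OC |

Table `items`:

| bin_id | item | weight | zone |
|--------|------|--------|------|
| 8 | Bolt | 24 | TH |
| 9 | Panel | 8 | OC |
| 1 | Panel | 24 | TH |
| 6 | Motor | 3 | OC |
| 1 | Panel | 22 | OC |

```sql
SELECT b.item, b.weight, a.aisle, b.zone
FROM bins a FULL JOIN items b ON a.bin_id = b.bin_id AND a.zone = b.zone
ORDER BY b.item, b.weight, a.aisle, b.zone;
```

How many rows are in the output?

8

FULL OUTER JOIN keeps every row from both sides; unmatched rows get NULL for the other side's columns.
Matching on a.bin_id = b.bin_id AND a.zone = b.zone. A NULL in a compared column never satisfies the condition.
Matched pairs: 2; unmatched a rows kept: 3; unmatched b rows kept: 3.
Total: 2 matched + 6 padded = 8 rows.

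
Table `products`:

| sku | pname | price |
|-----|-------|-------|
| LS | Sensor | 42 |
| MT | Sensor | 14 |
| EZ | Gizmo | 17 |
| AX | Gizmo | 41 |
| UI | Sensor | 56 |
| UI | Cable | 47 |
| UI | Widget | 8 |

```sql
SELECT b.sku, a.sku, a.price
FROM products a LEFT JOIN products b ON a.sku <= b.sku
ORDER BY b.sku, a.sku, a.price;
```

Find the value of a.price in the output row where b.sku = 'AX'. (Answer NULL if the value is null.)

LEFT JOIN keeps every row from `products a`; unmatched rows get NULL for `products b`'s columns.
Matching on a.sku <= b.sku.
- a (sku=LS) pairs with 5 row(s) of b.
- a (sku=MT) pairs with 4 row(s) of b.
- a (sku=EZ) pairs with 6 row(s) of b.
- a (sku=AX) pairs with 7 row(s) of b.
- a (sku=UI) pairs with 3 row(s) of b.
- a (sku=UI) pairs with 3 row(s) of b.
- a (sku=UI) pairs with 3 row(s) of b.

41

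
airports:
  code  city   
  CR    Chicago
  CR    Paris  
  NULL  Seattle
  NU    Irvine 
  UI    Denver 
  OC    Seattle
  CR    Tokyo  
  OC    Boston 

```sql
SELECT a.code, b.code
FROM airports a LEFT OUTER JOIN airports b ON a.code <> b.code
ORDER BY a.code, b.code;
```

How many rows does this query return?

LEFT JOIN keeps every row from `airports a`; unmatched rows get NULL for `airports b`'s columns.
Matching on a.code <> b.code. A NULL in a compared column never satisfies the condition.
Matched pairs: 34; unmatched a rows kept: 1.
Total: 34 matched + 1 padded = 35 rows.

35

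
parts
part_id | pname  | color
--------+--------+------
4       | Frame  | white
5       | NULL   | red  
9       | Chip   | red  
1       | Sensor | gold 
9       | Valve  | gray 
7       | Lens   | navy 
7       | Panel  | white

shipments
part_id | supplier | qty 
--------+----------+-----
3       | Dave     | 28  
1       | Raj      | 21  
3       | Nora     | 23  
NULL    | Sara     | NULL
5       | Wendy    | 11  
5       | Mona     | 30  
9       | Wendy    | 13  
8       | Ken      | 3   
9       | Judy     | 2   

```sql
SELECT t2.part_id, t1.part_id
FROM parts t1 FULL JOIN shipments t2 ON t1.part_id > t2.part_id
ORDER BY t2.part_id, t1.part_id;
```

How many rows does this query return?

32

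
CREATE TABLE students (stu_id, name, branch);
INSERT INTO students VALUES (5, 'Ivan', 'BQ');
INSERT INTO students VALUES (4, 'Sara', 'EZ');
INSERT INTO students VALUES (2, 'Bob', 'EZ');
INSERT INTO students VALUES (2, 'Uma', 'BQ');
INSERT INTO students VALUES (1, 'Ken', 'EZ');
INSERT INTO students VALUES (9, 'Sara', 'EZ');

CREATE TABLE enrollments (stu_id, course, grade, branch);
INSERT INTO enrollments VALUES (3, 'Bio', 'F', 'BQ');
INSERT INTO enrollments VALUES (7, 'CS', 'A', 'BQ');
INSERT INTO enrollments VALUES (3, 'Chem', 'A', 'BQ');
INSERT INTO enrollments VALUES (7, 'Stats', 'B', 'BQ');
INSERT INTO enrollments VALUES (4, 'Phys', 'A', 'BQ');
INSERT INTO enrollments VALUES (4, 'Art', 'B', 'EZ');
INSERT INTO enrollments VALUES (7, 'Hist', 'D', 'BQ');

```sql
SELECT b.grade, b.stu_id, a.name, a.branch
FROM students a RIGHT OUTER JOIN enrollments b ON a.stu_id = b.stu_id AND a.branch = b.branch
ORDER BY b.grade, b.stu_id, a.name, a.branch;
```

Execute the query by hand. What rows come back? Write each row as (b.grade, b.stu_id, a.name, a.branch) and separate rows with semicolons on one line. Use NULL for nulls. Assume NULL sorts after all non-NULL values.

RIGHT JOIN keeps every row from `enrollments`; unmatched rows get NULL for `students`'s columns.
Matching on a.stu_id = b.stu_id AND a.branch = b.branch.
- stu_id=5, branch=BQ: no matching b row.
- stu_id=4, branch=EZ: 1 matching b row(s), so 1 row(s) emitted.
- stu_id=2, branch=EZ: no matching b row.
- stu_id=2, branch=BQ: no matching b row.
- stu_id=1, branch=EZ: no matching b row.
- stu_id=9, branch=EZ: no matching b row.
- 6 b row(s) had no a match → kept, a columns NULL.
After projecting and ordering:
b.grade | b.stu_id | a.name | a.branch
A | 3 | NULL | NULL
A | 4 | NULL | NULL
A | 7 | NULL | NULL
B | 4 | Sara | EZ
B | 7 | NULL | NULL
D | 7 | NULL | NULL
F | 3 | NULL | NULL

(A, 3, NULL, NULL); (A, 4, NULL, NULL); (A, 7, NULL, NULL); (B, 4, Sara, EZ); (B, 7, NULL, NULL); (D, 7, NULL, NULL); (F, 3, NULL, NULL)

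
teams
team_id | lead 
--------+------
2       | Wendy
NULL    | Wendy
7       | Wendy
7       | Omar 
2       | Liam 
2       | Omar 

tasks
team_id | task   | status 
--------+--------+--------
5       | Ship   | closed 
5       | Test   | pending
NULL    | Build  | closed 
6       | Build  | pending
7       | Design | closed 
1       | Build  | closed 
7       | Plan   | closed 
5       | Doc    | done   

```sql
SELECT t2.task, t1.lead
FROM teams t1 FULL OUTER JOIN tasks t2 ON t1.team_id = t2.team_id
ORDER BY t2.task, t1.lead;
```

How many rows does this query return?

FULL OUTER JOIN keeps every row from both sides; unmatched rows get NULL for the other side's columns.
Matching on t1.team_id = t2.team_id. A NULL in a compared column never satisfies the condition.
Matched pairs: 4; unmatched t1 rows kept: 4; unmatched t2 rows kept: 6.
Total: 4 matched + 10 padded = 14 rows.

14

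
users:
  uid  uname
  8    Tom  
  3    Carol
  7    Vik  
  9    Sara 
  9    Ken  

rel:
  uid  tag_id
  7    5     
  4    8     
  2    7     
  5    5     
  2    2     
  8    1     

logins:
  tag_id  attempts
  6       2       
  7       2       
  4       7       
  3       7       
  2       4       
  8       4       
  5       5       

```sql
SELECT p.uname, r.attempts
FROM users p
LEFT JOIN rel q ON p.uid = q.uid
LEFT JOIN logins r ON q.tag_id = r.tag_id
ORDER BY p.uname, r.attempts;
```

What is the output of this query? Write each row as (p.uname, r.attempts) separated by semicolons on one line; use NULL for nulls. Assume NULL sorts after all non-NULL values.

(Carol, NULL); (Ken, NULL); (Sara, NULL); (Tom, NULL); (Vik, 5)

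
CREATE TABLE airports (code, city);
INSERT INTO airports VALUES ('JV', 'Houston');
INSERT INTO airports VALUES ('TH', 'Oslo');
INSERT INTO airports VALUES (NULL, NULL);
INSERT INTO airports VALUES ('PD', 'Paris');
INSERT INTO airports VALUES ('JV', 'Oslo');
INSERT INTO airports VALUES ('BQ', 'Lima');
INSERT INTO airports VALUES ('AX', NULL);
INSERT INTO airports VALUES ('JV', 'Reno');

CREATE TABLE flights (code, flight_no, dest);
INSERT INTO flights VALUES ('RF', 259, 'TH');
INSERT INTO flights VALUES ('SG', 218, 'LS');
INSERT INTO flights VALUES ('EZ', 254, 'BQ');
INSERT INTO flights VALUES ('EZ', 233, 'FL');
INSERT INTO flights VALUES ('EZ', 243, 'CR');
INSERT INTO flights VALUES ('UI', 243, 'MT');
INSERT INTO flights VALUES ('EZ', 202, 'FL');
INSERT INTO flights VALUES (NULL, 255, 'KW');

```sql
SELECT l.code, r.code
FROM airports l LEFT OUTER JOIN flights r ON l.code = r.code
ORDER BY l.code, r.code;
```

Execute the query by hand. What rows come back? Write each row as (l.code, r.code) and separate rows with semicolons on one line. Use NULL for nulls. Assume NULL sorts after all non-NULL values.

LEFT JOIN keeps every row from `airports`; unmatched rows get NULL for `flights`'s columns.
Matching on l.code = r.code. A NULL in a compared column never satisfies the condition.
- l row (code=JV): no match → kept, r columns NULL.
- l row (code=TH): no match → kept, r columns NULL.
- l row (code=NULL): no match → kept, r columns NULL.
- l row (code=PD): no match → kept, r columns NULL.
- l row (code=JV): no match → kept, r columns NULL.
- l row (code=BQ): no match → kept, r columns NULL.
- l row (code=AX): no match → kept, r columns NULL.
- l row (code=JV): no match → kept, r columns NULL.
After projecting and ordering:
l.code | r.code
AX | NULL
BQ | NULL
JV | NULL
JV | NULL
JV | NULL
PD | NULL
TH | NULL
NULL | NULL

(AX, NULL); (BQ, NULL); (JV, NULL); (JV, NULL); (JV, NULL); (PD, NULL); (TH, NULL); (NULL, NULL)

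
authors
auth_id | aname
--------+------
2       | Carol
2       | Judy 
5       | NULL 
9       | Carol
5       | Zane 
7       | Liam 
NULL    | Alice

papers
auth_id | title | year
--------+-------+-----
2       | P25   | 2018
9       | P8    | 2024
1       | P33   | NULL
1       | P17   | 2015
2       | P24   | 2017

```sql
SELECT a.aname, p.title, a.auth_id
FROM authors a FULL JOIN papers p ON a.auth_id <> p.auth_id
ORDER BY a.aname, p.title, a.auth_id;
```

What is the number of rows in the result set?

FULL OUTER JOIN keeps every row from both sides; unmatched rows get NULL for the other side's columns.
Matching on a.auth_id <> p.auth_id. A NULL in a compared column never satisfies the condition.
- a[0] auth_id=2 → 3 match(es) in p → 3 row(s).
- a[1] auth_id=2 → 3 match(es) in p → 3 row(s).
- a[2] auth_id=5 → 5 match(es) in p → 5 row(s).
- a[3] auth_id=9 → 4 match(es) in p → 4 row(s).
- a[4] auth_id=5 → 5 match(es) in p → 5 row(s).
- a[5] auth_id=7 → 5 match(es) in p → 5 row(s).
- a[6] auth_id=NULL → no match; kept with NULLs on the p side.
Total: 25 matched + 1 padded = 26 rows.

26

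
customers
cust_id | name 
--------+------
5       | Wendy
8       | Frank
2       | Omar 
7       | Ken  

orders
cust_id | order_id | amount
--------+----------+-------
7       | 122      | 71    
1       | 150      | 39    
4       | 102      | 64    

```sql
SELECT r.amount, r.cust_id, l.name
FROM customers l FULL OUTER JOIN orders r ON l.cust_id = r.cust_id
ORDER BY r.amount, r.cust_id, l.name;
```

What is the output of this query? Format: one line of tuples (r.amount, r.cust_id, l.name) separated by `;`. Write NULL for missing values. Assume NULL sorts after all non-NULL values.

FULL OUTER JOIN keeps every row from both sides; unmatched rows get NULL for the other side's columns.
Matching on l.cust_id = r.cust_id.
- l row (cust_id=5): no match → kept, r columns NULL.
- l row (cust_id=8): no match → kept, r columns NULL.
- l row (cust_id=2): no match → kept, r columns NULL.
- l row (cust_id=7): matches 1 r row(s) → 1 output row(s).
- plus 2 unmatched r row(s), each kept with NULL l columns.
After projecting and ordering:
r.amount | r.cust_id | l.name
39 | 1 | NULL
64 | 4 | NULL
71 | 7 | Ken
NULL | NULL | Frank
NULL | NULL | Omar
NULL | NULL | Wendy

(39, 1, NULL); (64, 4, NULL); (71, 7, Ken); (NULL, NULL, Frank); (NULL, NULL, Omar); (NULL, NULL, Wendy)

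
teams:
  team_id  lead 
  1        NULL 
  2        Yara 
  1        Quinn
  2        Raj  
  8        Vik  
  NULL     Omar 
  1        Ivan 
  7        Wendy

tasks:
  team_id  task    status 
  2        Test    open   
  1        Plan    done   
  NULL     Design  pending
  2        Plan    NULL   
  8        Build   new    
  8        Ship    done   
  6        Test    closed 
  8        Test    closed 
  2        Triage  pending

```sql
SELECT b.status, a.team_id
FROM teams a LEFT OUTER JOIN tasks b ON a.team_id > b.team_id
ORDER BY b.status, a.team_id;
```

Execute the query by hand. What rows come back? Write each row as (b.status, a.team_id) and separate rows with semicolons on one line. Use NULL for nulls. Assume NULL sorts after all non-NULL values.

(closed, 7); (closed, 8); (done, 2); (done, 2); (done, 7); (done, 8); (open, 7); (open, 8); (pending, 7); (pending, 8); (NULL, 1); (NULL, 1); (NULL, 1); (NULL, 7); (NULL, 8); (NULL, NULL)

LEFT JOIN keeps every row from `teams`; unmatched rows get NULL for `tasks`'s columns.
Matching on a.team_id > b.team_id. A NULL in a compared column never satisfies the condition.
Matched pairs: 12; unmatched a rows kept: 4.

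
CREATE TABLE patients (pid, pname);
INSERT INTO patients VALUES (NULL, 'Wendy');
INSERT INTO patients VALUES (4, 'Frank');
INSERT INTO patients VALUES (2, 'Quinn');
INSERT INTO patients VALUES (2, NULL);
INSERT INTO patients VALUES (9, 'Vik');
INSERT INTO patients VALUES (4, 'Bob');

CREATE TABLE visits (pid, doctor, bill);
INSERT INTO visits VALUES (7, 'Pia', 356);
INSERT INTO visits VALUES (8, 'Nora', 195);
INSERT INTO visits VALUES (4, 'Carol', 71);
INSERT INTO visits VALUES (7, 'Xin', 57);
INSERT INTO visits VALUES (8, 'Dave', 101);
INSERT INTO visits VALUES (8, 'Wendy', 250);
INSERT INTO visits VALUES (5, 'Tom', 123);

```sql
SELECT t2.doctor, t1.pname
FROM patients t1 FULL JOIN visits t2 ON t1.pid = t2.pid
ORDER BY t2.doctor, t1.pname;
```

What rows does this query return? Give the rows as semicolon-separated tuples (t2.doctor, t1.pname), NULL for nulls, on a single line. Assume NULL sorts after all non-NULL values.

(Carol, Bob); (Carol, Frank); (Dave, NULL); (Nora, NULL); (Pia, NULL); (Tom, NULL); (Wendy, NULL); (Xin, NULL); (NULL, Quinn); (NULL, Vik); (NULL, Wendy); (NULL, NULL)

FULL OUTER JOIN keeps every row from both sides; unmatched rows get NULL for the other side's columns.
Matching on t1.pid = t2.pid. A NULL in a compared column never satisfies the condition.
- t1 row (pid=NULL): no match → kept, t2 columns NULL.
- t1 row (pid=4): matches 1 t2 row(s) → 1 output row(s).
- t1 row (pid=2): no match → kept, t2 columns NULL.
- t1 row (pid=2): no match → kept, t2 columns NULL.
- t1 row (pid=9): no match → kept, t2 columns NULL.
- t1 row (pid=4): matches 1 t2 row(s) → 1 output row(s).
- plus 6 unmatched t2 row(s), each kept with NULL t1 columns.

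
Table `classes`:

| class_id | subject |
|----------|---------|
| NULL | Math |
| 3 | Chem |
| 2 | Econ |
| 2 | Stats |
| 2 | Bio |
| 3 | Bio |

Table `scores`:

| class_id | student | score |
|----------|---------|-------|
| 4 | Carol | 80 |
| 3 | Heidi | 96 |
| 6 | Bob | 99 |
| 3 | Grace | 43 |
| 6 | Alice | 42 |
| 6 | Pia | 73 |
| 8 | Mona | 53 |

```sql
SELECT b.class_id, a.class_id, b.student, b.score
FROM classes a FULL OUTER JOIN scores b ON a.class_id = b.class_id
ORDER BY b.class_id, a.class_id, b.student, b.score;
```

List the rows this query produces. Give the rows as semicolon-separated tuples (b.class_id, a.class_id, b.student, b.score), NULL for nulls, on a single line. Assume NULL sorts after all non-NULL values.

FULL OUTER JOIN keeps every row from both sides; unmatched rows get NULL for the other side's columns.
Matching on a.class_id = b.class_id. A NULL in a compared column never satisfies the condition.
Matched pairs: 4; unmatched a rows kept: 4; unmatched b rows kept: 5.

(3, 3, Grace, 43); (3, 3, Grace, 43); (3, 3, Heidi, 96); (3, 3, Heidi, 96); (4, NULL, Carol, 80); (6, NULL, Alice, 42); (6, NULL, Bob, 99); (6, NULL, Pia, 73); (8, NULL, Mona, 53); (NULL, 2, NULL, NULL); (NULL, 2, NULL, NULL); (NULL, 2, NULL, NULL); (NULL, NULL, NULL, NULL)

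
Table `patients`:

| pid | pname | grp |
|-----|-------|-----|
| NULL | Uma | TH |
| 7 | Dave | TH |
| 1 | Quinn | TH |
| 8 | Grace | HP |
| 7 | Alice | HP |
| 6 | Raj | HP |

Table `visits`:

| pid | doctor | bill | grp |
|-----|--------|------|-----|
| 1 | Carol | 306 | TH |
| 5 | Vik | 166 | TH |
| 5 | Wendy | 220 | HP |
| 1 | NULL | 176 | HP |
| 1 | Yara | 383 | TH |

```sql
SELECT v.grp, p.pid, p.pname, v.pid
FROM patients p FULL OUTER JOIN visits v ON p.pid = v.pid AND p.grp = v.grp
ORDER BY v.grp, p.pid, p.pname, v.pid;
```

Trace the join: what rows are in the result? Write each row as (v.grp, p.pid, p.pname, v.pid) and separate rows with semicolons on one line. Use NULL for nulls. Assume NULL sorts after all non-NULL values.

FULL OUTER JOIN keeps every row from both sides; unmatched rows get NULL for the other side's columns.
Matching on p.pid = v.pid AND p.grp = v.grp. A NULL in a compared column never satisfies the condition.
- p (pid=NULL, grp=TH) has no partner → padded with NULL.
- p (pid=7, grp=TH) has no partner → padded with NULL.
- p (pid=1, grp=TH) pairs with 2 row(s) of v.
- p (pid=8, grp=HP) has no partner → padded with NULL.
- p (pid=7, grp=HP) has no partner → padded with NULL.
- p (pid=6, grp=HP) has no partner → padded with NULL.
- 3 row(s) from v found no p partner → padded with NULL.
After projecting and ordering:
v.grp | p.pid | p.pname | v.pid
HP | NULL | NULL | 1
HP | NULL | NULL | 5
TH | 1 | Quinn | 1
TH | 1 | Quinn | 1
TH | NULL | NULL | 5
NULL | 6 | Raj | NULL
NULL | 7 | Alice | NULL
NULL | 7 | Dave | NULL
NULL | 8 | Grace | NULL
NULL | NULL | Uma | NULL

(HP, NULL, NULL, 1); (HP, NULL, NULL, 5); (TH, 1, Quinn, 1); (TH, 1, Quinn, 1); (TH, NULL, NULL, 5); (NULL, 6, Raj, NULL); (NULL, 7, Alice, NULL); (NULL, 7, Dave, NULL); (NULL, 8, Grace, NULL); (NULL, NULL, Uma, NULL)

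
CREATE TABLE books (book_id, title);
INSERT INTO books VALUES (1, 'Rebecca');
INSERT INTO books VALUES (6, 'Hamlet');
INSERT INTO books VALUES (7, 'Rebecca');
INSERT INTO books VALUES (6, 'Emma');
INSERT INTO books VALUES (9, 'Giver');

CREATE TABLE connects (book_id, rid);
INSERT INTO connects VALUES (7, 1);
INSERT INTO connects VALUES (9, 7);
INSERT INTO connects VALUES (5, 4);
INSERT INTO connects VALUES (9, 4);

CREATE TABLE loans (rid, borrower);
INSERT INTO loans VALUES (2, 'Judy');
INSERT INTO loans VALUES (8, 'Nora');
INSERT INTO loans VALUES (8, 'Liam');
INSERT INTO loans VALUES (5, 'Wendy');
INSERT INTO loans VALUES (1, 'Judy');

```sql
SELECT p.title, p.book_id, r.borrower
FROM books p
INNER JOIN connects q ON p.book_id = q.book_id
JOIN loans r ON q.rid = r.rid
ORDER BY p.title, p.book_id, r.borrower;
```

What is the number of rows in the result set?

1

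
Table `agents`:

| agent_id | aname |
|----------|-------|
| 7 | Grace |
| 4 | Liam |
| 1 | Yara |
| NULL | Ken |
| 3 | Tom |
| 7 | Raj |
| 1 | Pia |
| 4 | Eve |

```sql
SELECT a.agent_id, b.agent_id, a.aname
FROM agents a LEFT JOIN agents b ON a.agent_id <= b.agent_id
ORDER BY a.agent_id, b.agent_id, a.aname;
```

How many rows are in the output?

LEFT JOIN keeps every row from `agents a`; unmatched rows get NULL for `agents b`'s columns.
Matching on a.agent_id <= b.agent_id. A NULL in a compared column never satisfies the condition.
- agent_id=7: 2 matching b row(s), so 2 row(s) emitted.
- agent_id=4: 4 matching b row(s), so 4 row(s) emitted.
- agent_id=1: 7 matching b row(s), so 7 row(s) emitted.
- agent_id=NULL: no b row matches, row kept with b columns NULL.
- agent_id=3: 5 matching b row(s), so 5 row(s) emitted.
- agent_id=7: 2 matching b row(s), so 2 row(s) emitted.
- agent_id=1: 7 matching b row(s), so 7 row(s) emitted.
- agent_id=4: 4 matching b row(s), so 4 row(s) emitted.
Total: 31 matched + 1 padded = 32 rows.

32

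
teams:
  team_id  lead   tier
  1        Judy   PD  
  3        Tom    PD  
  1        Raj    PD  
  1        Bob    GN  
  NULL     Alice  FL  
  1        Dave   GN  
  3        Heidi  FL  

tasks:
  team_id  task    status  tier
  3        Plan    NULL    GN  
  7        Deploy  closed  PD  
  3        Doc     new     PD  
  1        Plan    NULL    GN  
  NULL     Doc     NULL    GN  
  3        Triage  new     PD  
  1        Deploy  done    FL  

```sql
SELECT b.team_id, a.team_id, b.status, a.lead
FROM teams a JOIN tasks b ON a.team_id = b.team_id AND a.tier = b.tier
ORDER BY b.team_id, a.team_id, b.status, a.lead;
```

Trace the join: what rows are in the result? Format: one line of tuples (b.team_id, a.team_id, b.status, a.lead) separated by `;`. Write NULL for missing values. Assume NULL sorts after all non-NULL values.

(1, 1, NULL, Bob); (1, 1, NULL, Dave); (3, 3, new, Tom); (3, 3, new, Tom)

INNER JOIN keeps only pairs where the ON condition holds.
Matching on a.team_id = b.team_id AND a.tier = b.tier. A NULL in a compared column never satisfies the condition.
Matched pairs: 4.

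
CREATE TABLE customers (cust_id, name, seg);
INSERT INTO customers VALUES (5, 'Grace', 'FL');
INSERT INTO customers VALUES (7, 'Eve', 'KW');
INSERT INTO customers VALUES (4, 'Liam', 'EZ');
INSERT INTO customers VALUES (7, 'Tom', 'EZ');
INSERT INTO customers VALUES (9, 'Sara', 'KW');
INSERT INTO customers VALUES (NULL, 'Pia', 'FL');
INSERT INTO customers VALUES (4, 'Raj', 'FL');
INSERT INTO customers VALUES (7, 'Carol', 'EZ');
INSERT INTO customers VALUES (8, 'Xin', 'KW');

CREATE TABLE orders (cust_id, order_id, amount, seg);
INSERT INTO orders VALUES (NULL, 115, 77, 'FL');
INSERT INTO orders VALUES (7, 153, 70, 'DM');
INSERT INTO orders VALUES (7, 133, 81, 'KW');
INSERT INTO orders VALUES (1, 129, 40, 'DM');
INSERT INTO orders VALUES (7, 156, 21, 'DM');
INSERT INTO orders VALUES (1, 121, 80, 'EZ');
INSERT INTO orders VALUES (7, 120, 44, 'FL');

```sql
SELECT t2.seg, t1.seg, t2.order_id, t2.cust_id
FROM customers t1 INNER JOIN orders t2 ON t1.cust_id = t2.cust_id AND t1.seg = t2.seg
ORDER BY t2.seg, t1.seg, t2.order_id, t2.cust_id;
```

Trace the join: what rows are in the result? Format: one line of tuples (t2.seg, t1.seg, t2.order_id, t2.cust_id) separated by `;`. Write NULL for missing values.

INNER JOIN keeps only pairs where the ON condition holds.
Matching on t1.cust_id = t2.cust_id AND t1.seg = t2.seg. A NULL in a compared column never satisfies the condition.
- cust_id=5, seg=FL: no matching t2 row, dropped.
- cust_id=7, seg=KW: 1 matching t2 row(s), so 1 row(s) emitted.
- cust_id=4, seg=EZ: no matching t2 row, dropped.
- cust_id=7, seg=EZ: no matching t2 row, dropped.
- cust_id=9, seg=KW: no matching t2 row, dropped.
- cust_id=NULL, seg=FL: no matching t2 row, dropped.
- cust_id=4, seg=FL: no matching t2 row, dropped.
- cust_id=7, seg=EZ: no matching t2 row, dropped.
- cust_id=8, seg=KW: no matching t2 row, dropped.
After projecting and ordering:
t2.seg | t1.seg | t2.order_id | t2.cust_id
KW | KW | 133 | 7

(KW, KW, 133, 7)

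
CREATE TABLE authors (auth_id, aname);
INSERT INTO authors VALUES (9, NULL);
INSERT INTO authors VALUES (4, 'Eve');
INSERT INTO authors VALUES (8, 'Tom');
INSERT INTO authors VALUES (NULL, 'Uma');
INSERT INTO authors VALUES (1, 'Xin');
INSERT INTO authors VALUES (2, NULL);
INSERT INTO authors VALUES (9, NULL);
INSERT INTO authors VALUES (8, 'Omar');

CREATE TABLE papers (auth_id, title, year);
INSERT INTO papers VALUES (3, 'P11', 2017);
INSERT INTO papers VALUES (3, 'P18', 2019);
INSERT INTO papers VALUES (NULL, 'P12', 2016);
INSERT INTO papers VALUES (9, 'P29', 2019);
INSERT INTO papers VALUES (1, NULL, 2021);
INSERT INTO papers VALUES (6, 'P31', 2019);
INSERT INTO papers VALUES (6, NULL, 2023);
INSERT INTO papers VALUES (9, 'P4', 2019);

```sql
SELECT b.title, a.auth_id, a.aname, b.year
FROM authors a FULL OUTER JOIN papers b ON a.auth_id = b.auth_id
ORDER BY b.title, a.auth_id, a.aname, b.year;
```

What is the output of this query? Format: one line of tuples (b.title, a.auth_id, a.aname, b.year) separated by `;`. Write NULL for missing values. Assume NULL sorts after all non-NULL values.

(P11, NULL, NULL, 2017); (P12, NULL, NULL, 2016); (P18, NULL, NULL, 2019); (P29, 9, NULL, 2019); (P29, 9, NULL, 2019); (P31, NULL, NULL, 2019); (P4, 9, NULL, 2019); (P4, 9, NULL, 2019); (NULL, 1, Xin, 2021); (NULL, 2, NULL, NULL); (NULL, 4, Eve, NULL); (NULL, 8, Omar, NULL); (NULL, 8, Tom, NULL); (NULL, NULL, Uma, NULL); (NULL, NULL, NULL, 2023)

FULL OUTER JOIN keeps every row from both sides; unmatched rows get NULL for the other side's columns.
Matching on a.auth_id = b.auth_id. A NULL in a compared column never satisfies the condition.
Matched pairs: 5; unmatched a rows kept: 5; unmatched b rows kept: 5.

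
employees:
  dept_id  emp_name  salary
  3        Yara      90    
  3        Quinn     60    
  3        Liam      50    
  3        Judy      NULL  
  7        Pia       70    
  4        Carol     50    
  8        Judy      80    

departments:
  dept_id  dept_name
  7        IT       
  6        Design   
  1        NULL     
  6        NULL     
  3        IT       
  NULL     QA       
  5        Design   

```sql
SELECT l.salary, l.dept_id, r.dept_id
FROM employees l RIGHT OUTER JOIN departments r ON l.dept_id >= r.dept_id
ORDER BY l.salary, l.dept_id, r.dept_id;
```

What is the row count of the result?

RIGHT JOIN keeps every row from `departments`; unmatched rows get NULL for `employees`'s columns.
Matching on l.dept_id >= r.dept_id. A NULL in a compared column never satisfies the condition.
- dept_id=3: 2 matching r row(s), so 2 row(s) emitted.
- dept_id=3: 2 matching r row(s), so 2 row(s) emitted.
- dept_id=3: 2 matching r row(s), so 2 row(s) emitted.
- dept_id=3: 2 matching r row(s), so 2 row(s) emitted.
- dept_id=7: 6 matching r row(s), so 6 row(s) emitted.
- dept_id=4: 2 matching r row(s), so 2 row(s) emitted.
- dept_id=8: 6 matching r row(s), so 6 row(s) emitted.
- plus 1 unmatched r row(s), each kept with NULL l columns.
Total: 22 matched + 1 padded = 23 rows.

23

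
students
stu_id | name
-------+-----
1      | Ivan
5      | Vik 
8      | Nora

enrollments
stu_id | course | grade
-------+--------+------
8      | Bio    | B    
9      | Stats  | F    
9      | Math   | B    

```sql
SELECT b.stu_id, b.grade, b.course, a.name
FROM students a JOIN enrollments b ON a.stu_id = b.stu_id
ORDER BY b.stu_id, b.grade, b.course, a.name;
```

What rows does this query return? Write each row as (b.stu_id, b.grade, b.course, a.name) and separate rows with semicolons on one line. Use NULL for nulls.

(8, B, Bio, Nora)

INNER JOIN keeps only pairs where the ON condition holds.
Matching on a.stu_id = b.stu_id.
- a (stu_id=1) has no partner → excluded.
- a (stu_id=5) has no partner → excluded.
- a (stu_id=8) pairs with 1 row(s) of b.
After projecting and ordering:
b.stu_id | b.grade | b.course | a.name
8 | B | Bio | Nora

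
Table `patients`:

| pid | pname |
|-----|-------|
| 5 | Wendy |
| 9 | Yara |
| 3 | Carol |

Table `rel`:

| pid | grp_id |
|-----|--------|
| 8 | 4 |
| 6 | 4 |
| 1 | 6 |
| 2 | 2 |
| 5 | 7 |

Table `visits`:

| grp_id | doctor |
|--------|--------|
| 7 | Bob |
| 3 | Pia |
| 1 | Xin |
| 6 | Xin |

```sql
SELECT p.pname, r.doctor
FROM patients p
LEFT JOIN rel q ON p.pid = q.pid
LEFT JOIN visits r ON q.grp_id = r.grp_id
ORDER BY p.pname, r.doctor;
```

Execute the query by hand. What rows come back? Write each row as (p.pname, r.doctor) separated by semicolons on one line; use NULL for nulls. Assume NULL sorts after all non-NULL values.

(Carol, NULL); (Wendy, Bob); (Yara, NULL)

Joins associate left-to-right: patients LEFT JOIN rel on pid gives 3 intermediate row(s).
Then LEFT JOIN `visits r` on grp_id: each of those 3 rows is kept; rows whose q.grp_id has no match in r get NULL for r's columns.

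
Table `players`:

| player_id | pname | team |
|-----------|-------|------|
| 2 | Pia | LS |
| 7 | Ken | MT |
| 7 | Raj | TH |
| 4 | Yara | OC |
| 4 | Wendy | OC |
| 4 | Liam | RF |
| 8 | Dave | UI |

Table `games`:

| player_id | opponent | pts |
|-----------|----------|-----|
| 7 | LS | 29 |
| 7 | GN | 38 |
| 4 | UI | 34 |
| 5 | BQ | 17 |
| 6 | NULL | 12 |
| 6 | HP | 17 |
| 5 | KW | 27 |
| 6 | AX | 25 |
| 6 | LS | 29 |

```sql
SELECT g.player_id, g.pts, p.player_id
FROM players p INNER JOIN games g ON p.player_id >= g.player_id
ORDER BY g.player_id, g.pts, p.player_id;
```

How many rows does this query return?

30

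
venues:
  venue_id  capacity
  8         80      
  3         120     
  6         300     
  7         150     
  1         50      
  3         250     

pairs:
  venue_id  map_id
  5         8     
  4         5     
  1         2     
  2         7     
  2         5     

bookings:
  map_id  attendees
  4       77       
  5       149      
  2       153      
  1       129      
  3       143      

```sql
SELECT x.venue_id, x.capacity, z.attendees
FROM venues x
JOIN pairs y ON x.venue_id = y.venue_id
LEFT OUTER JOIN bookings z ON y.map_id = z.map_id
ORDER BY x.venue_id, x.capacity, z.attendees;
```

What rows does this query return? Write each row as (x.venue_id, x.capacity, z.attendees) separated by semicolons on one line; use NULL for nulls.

(1, 50, 153)

Joins associate left-to-right: venues INNER JOIN pairs on venue_id gives 1 intermediate row(s).
Then LEFT JOIN `bookings z` on map_id: each of those 1 rows is kept; rows whose y.map_id has no match in z get NULL for z's columns.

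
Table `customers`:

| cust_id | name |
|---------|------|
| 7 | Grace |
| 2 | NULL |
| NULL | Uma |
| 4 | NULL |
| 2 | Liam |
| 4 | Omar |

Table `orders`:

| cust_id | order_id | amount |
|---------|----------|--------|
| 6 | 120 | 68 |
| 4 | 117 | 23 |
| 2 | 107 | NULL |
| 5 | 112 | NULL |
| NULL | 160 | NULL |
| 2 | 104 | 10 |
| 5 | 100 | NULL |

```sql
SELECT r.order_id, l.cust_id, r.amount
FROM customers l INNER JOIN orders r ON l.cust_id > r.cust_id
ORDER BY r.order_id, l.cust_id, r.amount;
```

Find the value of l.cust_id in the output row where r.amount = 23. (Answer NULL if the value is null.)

7

INNER JOIN keeps only pairs where the ON condition holds.
Matching on l.cust_id > r.cust_id. A NULL in a compared column never satisfies the condition.
- l[0] cust_id=7 → 6 match(es) in r → 6 row(s).
- l[1] cust_id=2 → no match; dropped.
- l[2] cust_id=NULL → no match; dropped.
- l[3] cust_id=4 → 2 match(es) in r → 2 row(s).
- l[4] cust_id=2 → no match; dropped.
- l[5] cust_id=4 → 2 match(es) in r → 2 row(s).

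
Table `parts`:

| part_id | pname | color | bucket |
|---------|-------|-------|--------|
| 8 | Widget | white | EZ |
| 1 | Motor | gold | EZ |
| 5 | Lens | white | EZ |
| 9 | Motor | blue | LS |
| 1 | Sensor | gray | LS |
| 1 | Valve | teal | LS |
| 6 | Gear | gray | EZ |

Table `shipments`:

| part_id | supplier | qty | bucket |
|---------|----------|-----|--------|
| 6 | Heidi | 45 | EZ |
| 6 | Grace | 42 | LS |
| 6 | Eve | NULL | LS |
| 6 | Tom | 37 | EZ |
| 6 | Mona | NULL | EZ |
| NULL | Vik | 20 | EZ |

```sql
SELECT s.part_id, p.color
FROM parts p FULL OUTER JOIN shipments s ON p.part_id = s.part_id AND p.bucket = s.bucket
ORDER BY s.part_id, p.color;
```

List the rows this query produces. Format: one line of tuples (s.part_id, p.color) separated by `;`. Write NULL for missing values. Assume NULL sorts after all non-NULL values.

(6, gray); (6, gray); (6, gray); (6, NULL); (6, NULL); (NULL, blue); (NULL, gold); (NULL, gray); (NULL, teal); (NULL, white); (NULL, white); (NULL, NULL)

FULL OUTER JOIN keeps every row from both sides; unmatched rows get NULL for the other side's columns.
Matching on p.part_id = s.part_id AND p.bucket = s.bucket. A NULL in a compared column never satisfies the condition.
- p (part_id=8, bucket=EZ) has no partner → padded with NULL.
- p (part_id=1, bucket=EZ) has no partner → padded with NULL.
- p (part_id=5, bucket=EZ) has no partner → padded with NULL.
- p (part_id=9, bucket=LS) has no partner → padded with NULL.
- p (part_id=1, bucket=LS) has no partner → padded with NULL.
- p (part_id=1, bucket=LS) has no partner → padded with NULL.
- p (part_id=6, bucket=EZ) pairs with 3 row(s) of s.
- 3 row(s) from s found no p partner → padded with NULL.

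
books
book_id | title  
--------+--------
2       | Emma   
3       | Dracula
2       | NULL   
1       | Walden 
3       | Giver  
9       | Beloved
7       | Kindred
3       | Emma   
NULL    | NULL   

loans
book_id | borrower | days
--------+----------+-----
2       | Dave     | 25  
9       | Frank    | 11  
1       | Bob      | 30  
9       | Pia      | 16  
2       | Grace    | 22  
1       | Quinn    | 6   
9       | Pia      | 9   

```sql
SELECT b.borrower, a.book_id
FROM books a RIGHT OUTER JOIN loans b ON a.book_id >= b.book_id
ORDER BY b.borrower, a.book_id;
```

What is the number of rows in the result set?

33

RIGHT JOIN keeps every row from `loans`; unmatched rows get NULL for `books`'s columns.
Matching on a.book_id >= b.book_id. A NULL in a compared column never satisfies the condition.
- a[0] book_id=2 → 4 match(es) in b → 4 row(s).
- a[1] book_id=3 → 4 match(es) in b → 4 row(s).
- a[2] book_id=2 → 4 match(es) in b → 4 row(s).
- a[3] book_id=1 → 2 match(es) in b → 2 row(s).
- a[4] book_id=3 → 4 match(es) in b → 4 row(s).
- a[5] book_id=9 → 7 match(es) in b → 7 row(s).
- a[6] book_id=7 → 4 match(es) in b → 4 row(s).
- a[7] book_id=3 → 4 match(es) in b → 4 row(s).
- a[8] book_id=NULL → no match.
- every b row matched at least one a row.
Total: 33 rows.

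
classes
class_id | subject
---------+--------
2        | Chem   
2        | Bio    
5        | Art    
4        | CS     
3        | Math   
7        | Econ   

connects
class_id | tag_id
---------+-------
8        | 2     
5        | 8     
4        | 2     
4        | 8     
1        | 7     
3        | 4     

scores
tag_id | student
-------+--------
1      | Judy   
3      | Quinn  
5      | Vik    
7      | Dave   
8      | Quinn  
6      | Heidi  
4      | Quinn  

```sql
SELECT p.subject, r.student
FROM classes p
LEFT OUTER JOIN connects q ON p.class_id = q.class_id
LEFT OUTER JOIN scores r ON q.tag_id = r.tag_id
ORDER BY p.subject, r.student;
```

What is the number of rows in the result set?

7

Joins associate left-to-right: classes LEFT JOIN connects on class_id gives 7 intermediate row(s).
Then LEFT JOIN `scores r` on tag_id: each of those 7 rows is kept; rows whose q.tag_id has no match in r get NULL for r's columns.
Result: 7 row(s).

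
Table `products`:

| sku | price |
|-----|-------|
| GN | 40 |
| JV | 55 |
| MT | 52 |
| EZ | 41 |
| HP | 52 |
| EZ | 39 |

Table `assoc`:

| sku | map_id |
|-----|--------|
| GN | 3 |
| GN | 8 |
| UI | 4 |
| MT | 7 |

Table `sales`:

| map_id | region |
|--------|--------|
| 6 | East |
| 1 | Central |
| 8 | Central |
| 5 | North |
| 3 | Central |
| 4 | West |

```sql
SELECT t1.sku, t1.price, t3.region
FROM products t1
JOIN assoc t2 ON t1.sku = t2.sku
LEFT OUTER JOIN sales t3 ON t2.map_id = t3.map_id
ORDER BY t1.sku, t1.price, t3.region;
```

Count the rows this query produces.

3

Evaluate left to right. First `products t1 INNER JOIN assoc t2` on sku: 3 row(s).
Then LEFT JOIN `sales t3` on map_id: each of those 3 rows is kept; rows whose t2.map_id has no match in t3 get NULL for t3's columns.
Result: 3 row(s).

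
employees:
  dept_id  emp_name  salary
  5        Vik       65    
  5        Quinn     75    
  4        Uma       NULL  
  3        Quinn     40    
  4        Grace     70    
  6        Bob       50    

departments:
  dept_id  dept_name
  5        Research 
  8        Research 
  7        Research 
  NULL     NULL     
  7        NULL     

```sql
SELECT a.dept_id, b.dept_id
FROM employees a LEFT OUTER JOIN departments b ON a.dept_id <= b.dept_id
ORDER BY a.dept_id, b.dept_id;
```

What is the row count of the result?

23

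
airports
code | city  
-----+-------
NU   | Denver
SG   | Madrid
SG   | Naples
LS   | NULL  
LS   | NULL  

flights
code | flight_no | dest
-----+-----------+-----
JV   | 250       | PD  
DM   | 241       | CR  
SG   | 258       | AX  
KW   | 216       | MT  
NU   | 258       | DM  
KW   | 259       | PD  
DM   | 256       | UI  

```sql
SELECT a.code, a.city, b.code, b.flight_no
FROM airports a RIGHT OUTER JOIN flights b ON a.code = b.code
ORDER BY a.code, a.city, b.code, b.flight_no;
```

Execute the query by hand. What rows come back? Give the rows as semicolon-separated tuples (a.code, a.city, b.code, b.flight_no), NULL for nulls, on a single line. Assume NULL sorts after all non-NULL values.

(NU, Denver, NU, 258); (SG, Madrid, SG, 258); (SG, Naples, SG, 258); (NULL, NULL, DM, 241); (NULL, NULL, DM, 256); (NULL, NULL, JV, 250); (NULL, NULL, KW, 216); (NULL, NULL, KW, 259)

RIGHT JOIN keeps every row from `flights`; unmatched rows get NULL for `airports`'s columns.
Matching on a.code = b.code.
- a row (code=NU): matches 1 b row(s) → 1 output row(s).
- a row (code=SG): matches 1 b row(s) → 1 output row(s).
- a row (code=SG): matches 1 b row(s) → 1 output row(s).
- a row (code=LS): no match.
- a row (code=LS): no match.
- plus 5 unmatched b row(s), each kept with NULL a columns.
After projecting and ordering:
a.code | a.city | b.code | b.flight_no
NU | Denver | NU | 258
SG | Madrid | SG | 258
SG | Naples | SG | 258
NULL | NULL | DM | 241
NULL | NULL | DM | 256
NULL | NULL | JV | 250
NULL | NULL | KW | 216
NULL | NULL | KW | 259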